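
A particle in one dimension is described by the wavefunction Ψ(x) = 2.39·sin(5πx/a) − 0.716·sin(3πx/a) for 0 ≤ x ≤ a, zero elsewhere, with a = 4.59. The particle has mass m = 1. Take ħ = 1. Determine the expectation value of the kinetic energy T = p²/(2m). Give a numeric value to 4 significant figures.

5.547

T = −(ħ²/2m) d²/dx², so ⟨T⟩ = −(ħ²/2m) ∫ Ψ*·Ψ'' dx / ∫|Ψ|² dx; with m = 1.
d²/dx² sin(jπx/a) = −(jπ/a)²·sin(jπx/a); on 0 ≤ x ≤ a, ∫sin²(jπx/a) dx = a/2 and ∫sin(jπx/a)·sin(lπx/a) dx = 0 for j ≠ l, so only diagonal terms survive in ∫|Ψ|² and ∫Ψ·Ψ″; ∫Ψ·Ψ′ dx = [Ψ²/2] between the walls = 0.
State is unnormalized: ∫|Ψ|² dx = 14.286, and ∫Ψ*·(−ħ²/2m · Ψ'') dx = 79.245, so ⟨T⟩ = 79.245 / 14.286.
⟨T⟩ = 5.5471.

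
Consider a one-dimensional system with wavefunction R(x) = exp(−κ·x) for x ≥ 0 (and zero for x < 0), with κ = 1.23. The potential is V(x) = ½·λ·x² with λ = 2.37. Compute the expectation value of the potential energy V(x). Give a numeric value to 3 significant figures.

⟨V⟩ = ∫ V(x)·|R|² dx / ∫|R|² dx.
Every integrand reduces to terms xʲ·e^(−2κx) on [0, ∞); use ∫₀^∞ xʲ·e^(−2κx) dx = j!/(2κ)^(j+1).
State is unnormalized: ∫|R|² dx = 0.40650, and ∫R*·V(x)·R dx = 0.15920, so ⟨V⟩ = 0.15920 / 0.40650.
⟨V⟩ = 0.39163.

0.392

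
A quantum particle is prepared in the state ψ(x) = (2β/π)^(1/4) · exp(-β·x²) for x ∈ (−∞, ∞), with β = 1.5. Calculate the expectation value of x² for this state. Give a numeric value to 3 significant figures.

0.167

⟨x²⟩ = ∫ x²·|ψ|² dx (integrals over the domain).
Gaussian moments: ∫x^(2j)·e^(−2βx²) dx = (2j−1)!!/(4β)^j · √(π/(2β)), odd powers integrate to 0; here √(π/(2β)) = 1.0233.
⟨x²⟩ = 0.16667.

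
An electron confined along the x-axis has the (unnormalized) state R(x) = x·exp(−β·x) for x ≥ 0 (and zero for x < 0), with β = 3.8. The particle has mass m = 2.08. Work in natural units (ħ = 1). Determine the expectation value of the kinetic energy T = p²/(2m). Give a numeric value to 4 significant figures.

T = −(ħ²/2m) d²/dx², so ⟨T⟩ = −(ħ²/2m) ∫ R*·R'' dx / ∫|R|² dx; with m = 2.08.
Differentiate x·exp(−β·x) with the product rule; every integrand then reduces to terms xʲ·e^(−2βx) on [0, ∞), with ∫₀^∞ xʲ·e^(−2βx) dx = j!/(2β)^(j+1).
State is unnormalized: ∫|R|² dx = 0.0045561, and ∫R*·(−ħ²/2m · R'') dx = 0.015815, so ⟨T⟩ = 0.015815 / 0.0045561.
⟨T⟩ = 3.4712.

3.471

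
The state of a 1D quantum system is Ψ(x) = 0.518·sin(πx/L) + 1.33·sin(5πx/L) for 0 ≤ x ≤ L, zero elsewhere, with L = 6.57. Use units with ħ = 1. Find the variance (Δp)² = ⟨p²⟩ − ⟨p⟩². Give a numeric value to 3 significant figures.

4.99

Compute ⟨p⟩ and ⟨p²⟩ separately; (Δp)² = ⟨p²⟩ − ⟨p⟩².
d²/dx² sin(jπx/L) = −(jπ/L)²·sin(jπx/L); on 0 ≤ x ≤ L, ∫sin²(jπx/L) dx = L/2 and ∫sin(jπx/L)·sin(lπx/L) dx = 0 for j ≠ l, so only diagonal terms survive in ∫|Ψ|² and ∫Ψ·Ψ″; ∫Ψ·Ψ′ dx = [Ψ²/2] between the walls = 0.
Normalization: ∫|Ψ|² dx = 6.6923.
⟨p⟩ = 0.0000 and ⟨p²⟩ = 4.9934.
(Δp)² = 4.9934 − (0.0000)² = 4.9934.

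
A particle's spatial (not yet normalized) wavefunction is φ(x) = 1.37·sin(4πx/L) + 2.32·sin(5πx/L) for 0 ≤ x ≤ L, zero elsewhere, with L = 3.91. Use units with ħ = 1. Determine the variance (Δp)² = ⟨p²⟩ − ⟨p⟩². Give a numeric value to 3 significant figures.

14.6

Compute ⟨p⟩ and ⟨p²⟩ separately; (Δp)² = ⟨p²⟩ − ⟨p⟩².
d²/dx² sin(jπx/L) = −(jπ/L)²·sin(jπx/L); on 0 ≤ x ≤ L, ∫sin²(jπx/L) dx = L/2 and ∫sin(jπx/L)·sin(lπx/L) dx = 0 for j ≠ l, so only diagonal terms survive in ∫|φ|² and ∫φ·φ″; ∫φ·φ′ dx = [φ²/2] between the walls = 0.
Normalization: ∫|φ|² dx = 14.192.
⟨p⟩ = 0.0000 and ⟨p²⟩ = 14.637.
(Δp)² = 14.637 − (0.0000)² = 14.637.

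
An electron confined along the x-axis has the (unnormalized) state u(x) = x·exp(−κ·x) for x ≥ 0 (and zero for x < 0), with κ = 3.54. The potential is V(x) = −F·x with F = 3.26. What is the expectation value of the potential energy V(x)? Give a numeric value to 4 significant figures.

-1.381

⟨V⟩ = ∫ V(x)·|u|² dx / ∫|u|² dx.
Every integrand reduces to terms xʲ·e^(−2κx) on [0, ∞); use ∫₀^∞ xʲ·e^(−2κx) dx = j!/(2κ)^(j+1).
State is unnormalized: ∫|u|² dx = 0.0056355, and ∫u*·V(x)·u dx = -0.0077846, so ⟨V⟩ = -0.0077846 / 0.0056355.
⟨V⟩ = -1.3814.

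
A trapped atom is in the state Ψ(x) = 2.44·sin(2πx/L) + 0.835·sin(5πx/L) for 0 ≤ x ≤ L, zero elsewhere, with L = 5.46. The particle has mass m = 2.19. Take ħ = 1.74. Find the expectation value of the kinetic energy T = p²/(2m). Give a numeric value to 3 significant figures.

T = −(ħ²/2m) d²/dx², so ⟨T⟩ = −(ħ²/2m) ∫ Ψ*·Ψ'' dx / ∫|Ψ|² dx; with m = 2.19.
d²/dx² sin(jπx/L) = −(jπ/L)²·sin(jπx/L); on 0 ≤ x ≤ L, ∫sin²(jπx/L) dx = L/2 and ∫sin(jπx/L)·sin(lπx/L) dx = 0 for j ≠ l, so only diagonal terms survive in ∫|Ψ|² and ∫Ψ·Ψ″; ∫Ψ·Ψ′ dx = [Ψ²/2] between the walls = 0.
State is unnormalized: ∫|Ψ|² dx = 18.157, and ∫Ψ*·(−ħ²/2m · Ψ'') dx = 25.768, so ⟨T⟩ = 25.768 / 18.157.
⟨T⟩ = 1.4192.

1.42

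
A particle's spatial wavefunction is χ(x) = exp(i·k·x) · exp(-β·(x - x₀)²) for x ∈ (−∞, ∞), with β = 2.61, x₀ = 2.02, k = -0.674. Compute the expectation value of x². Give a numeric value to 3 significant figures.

⟨x²⟩ = ∫ x²·|χ|² dx / ∫|χ|² dx (integrals over the domain).
Gaussian moments (u = x − x₀): ∫u^(2j)·e^(−2βu²) du = (2j−1)!!/(4β)^j · √(π/(2β)), odd powers integrate to 0; here √(π/(2β)) = 0.77578.
State is unnormalized: ∫|χ|² dx = 0.77578, and ∫χ*·x²·χ dx = 3.2398, so ⟨x²⟩ = 3.2398 / 0.77578.
⟨x²⟩ = 4.1762.

4.18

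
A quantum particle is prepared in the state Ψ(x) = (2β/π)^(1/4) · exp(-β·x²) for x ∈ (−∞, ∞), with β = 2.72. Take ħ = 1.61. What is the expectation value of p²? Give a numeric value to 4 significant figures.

p² Ψ = −ħ² d²Ψ/dx²; ⟨p²⟩ = −ħ² ∫ Ψ*·Ψ'' dx.
Gaussian moments: ∫x^(2j)·e^(−2βx²) dx = (2j−1)!!/(4β)^j · √(π/(2β)), odd powers integrate to 0; here √(π/(2β)) = 0.75993. Derivatives: d/dx e^(−βx²) = −2βx·e^(−βx²), d²/dx² e^(−βx²) = (4β²x² − 2β)·e^(−βx²).
⟨p²⟩ = 7.0505.

7.051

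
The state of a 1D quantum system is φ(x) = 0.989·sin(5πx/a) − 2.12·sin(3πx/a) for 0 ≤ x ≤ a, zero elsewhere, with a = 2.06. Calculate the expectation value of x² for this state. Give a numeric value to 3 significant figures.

⟨x²⟩ = ∫ x²·|φ|² dx / ∫|φ|² dx (integrals over the domain).
On 0 ≤ x ≤ a (j ≠ l): ∫sin²(jπx/a) dx = a/2, ∫sin(jπx/a)·sin(lπx/a) dx = 0; diagonal moments ∫x·sin²(jπx/a) dx = a²/4, ∫x²·sin²(jπx/a) dx = a³·(1/6 − 1/(4j²π²)); cross terms ∫x·sin(jπx/a)·sin(lπx/a) dx = 0 for j + l even and −4jla²/(π²(j² − l²)²) for j + l odd, ∫x²·sin(jπx/a)·sin(lπx/a) dx = (−1)^(j+l)·4jla³/(π²(j² − l²)²); higher powers the same way via product-to-sum and parts.
State is unnormalized: ∫|φ|² dx = 5.6367, and ∫φ*·x²·φ dx = 6.9835, so ⟨x²⟩ = 6.9835 / 5.6367.
⟨x²⟩ = 1.2389.

1.24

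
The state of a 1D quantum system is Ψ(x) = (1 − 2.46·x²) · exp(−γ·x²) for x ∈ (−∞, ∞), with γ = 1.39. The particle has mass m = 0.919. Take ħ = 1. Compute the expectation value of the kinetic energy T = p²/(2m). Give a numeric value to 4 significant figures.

T = −(ħ²/2m) d²/dx², so ⟨T⟩ = −(ħ²/2m) ∫ Ψ*·Ψ'' dx / ∫|Ψ|² dx; with m = 0.919.
Expand each integrand as polynomial × e^(−2γx²) and use ∫x^(2j)·e^(−2γx²) dx = (2j−1)!!/(4γ)^j · √(π/(2γ)), odd powers → 0; here √(π/(2γ)) = 1.0630. Differentiate with the product rule, d/dx e^(−γx²) = −2γx·e^(−γx²).
State is unnormalized: ∫|Ψ|² dx = 0.74667, and ∫Ψ*·(−ħ²/2m · Ψ'') dx = 2.6170, so ⟨T⟩ = 2.6170 / 0.74667.
⟨T⟩ = 3.5049.

3.505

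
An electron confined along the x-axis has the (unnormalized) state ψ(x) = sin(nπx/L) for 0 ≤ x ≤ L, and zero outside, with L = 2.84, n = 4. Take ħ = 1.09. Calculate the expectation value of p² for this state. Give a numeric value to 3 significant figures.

p² ψ = −ħ² d²ψ/dx²; ⟨p²⟩ = −ħ² ∫ ψ*·ψ'' dx / ∫|ψ|² dx.
d/dx sin(nπx/L) = (nπ/L)·cos(nπx/L) and d²/dx² sin(nπx/L) = −(nπ/L)²·sin(nπx/L); on 0 ≤ x ≤ L, ∫sin²(nπx/L) dx = L/2 and ∫sin(nπx/L)·cos(nπx/L) dx = 0.
State is unnormalized: ∫|ψ|² dx = 1.4200, and ∫ψ*·(−ħ² ψ'') dx = 33.031, so ⟨p²⟩ = 33.031 / 1.4200.
⟨p²⟩ = 23.261.

23.3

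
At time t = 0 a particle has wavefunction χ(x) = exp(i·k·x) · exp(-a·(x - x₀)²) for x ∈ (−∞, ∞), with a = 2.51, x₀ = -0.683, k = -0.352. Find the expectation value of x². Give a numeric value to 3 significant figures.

⟨x²⟩ = ∫ x²·|χ|² dx / ∫|χ|² dx (integrals over the domain).
Gaussian moments (u = x − x₀): ∫u^(2j)·e^(−2au²) du = (2j−1)!!/(4a)^j · √(π/(2a)), odd powers integrate to 0; here √(π/(2a)) = 0.79108.
State is unnormalized: ∫|χ|² dx = 0.79108, and ∫χ*·x²·χ dx = 0.44783, so ⟨x²⟩ = 0.44783 / 0.79108.
⟨x²⟩ = 0.56609.

0.566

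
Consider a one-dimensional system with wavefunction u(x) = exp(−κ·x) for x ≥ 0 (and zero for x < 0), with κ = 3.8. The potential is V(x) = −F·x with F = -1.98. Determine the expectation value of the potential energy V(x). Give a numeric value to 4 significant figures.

⟨V⟩ = ∫ V(x)·|u|² dx / ∫|u|² dx.
Every integrand reduces to terms xʲ·e^(−2κx) on [0, ∞); use ∫₀^∞ xʲ·e^(−2κx) dx = j!/(2κ)^(j+1).
State is unnormalized: ∫|u|² dx = 0.13158, and ∫u*·V(x)·u dx = 0.034280, so ⟨V⟩ = 0.034280 / 0.13158.
⟨V⟩ = 0.26053.

0.2605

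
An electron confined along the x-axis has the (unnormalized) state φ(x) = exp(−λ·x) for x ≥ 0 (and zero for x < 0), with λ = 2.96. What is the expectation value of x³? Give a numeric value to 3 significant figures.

0.0289

⟨x³⟩ = ∫ x³·|φ|² dx / ∫|φ|² dx (integrals over the domain).
Every integrand reduces to terms xʲ·e^(−2λx) on [0, ∞); use ∫₀^∞ xʲ·e^(−2λx) dx = j!/(2λ)^(j+1).
State is unnormalized: ∫|φ|² dx = 0.16892, and ∫φ*·x³·φ dx = 0.0048850, so ⟨x³⟩ = 0.0048850 / 0.16892.
⟨x³⟩ = 0.028919.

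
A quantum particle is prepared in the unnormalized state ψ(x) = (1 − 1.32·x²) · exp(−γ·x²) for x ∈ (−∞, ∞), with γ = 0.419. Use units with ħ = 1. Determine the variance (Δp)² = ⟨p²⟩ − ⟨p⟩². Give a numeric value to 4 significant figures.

2.254

Compute ⟨p⟩ and ⟨p²⟩ separately; (Δp)² = ⟨p²⟩ − ⟨p⟩².
Expand each integrand as polynomial × e^(−2γx²) and use ∫x^(2j)·e^(−2γx²) dx = (2j−1)!!/(4γ)^j · √(π/(2γ)), odd powers → 0; here √(π/(2γ)) = 1.9362. Differentiate with the product rule, d/dx e^(−γx²) = −2γx·e^(−γx²).
Normalization: ∫|ψ|² dx = 2.4894.
⟨p⟩ = 0.0000 and ⟨p²⟩ = 2.2543.
(Δp)² = 2.2543 − (0.0000)² = 2.2543.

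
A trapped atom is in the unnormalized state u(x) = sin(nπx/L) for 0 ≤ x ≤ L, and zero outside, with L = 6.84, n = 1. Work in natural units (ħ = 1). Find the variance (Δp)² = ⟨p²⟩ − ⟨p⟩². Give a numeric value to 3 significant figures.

0.211

Compute ⟨p⟩ and ⟨p²⟩ separately; (Δp)² = ⟨p²⟩ − ⟨p⟩².
d/dx sin(nπx/L) = (nπ/L)·cos(nπx/L) and d²/dx² sin(nπx/L) = −(nπ/L)²·sin(nπx/L); on 0 ≤ x ≤ L, ∫sin²(nπx/L) dx = L/2 and ∫sin(nπx/L)·cos(nπx/L) dx = 0.
Normalization: ∫|u|² dx = 3.4200.
⟨p⟩ = 0.0000 and ⟨p²⟩ = 0.21095.
(Δp)² = 0.21095 − (0.0000)² = 0.21095.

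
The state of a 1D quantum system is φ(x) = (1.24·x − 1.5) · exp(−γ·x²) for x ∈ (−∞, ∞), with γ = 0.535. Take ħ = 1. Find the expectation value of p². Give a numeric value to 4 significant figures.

0.7940

p² φ = −ħ² d²φ/dx²; ⟨p²⟩ = −ħ² ∫ φ*·φ'' dx / ∫|φ|² dx.
Expand each integrand as polynomial × e^(−2γx²) and use ∫x^(2j)·e^(−2γx²) dx = (2j−1)!!/(4γ)^j · √(π/(2γ)), odd powers → 0; here √(π/(2γ)) = 1.7135. Differentiate with the product rule, d/dx e^(−γx²) = −2γx·e^(−γx²).
State is unnormalized: ∫|φ|² dx = 5.0865, and ∫φ*·(−ħ² φ'') dx = 4.0386, so ⟨p²⟩ = 4.0386 / 5.0865.
⟨p²⟩ = 0.79399.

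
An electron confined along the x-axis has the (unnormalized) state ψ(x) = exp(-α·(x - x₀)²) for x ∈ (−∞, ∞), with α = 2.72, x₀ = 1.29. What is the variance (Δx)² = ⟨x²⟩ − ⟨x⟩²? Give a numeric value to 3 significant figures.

Compute ⟨x⟩ and ⟨x²⟩ separately, then (Δx)² = ⟨x²⟩ − ⟨x⟩².
Gaussian moments (u = x − x₀): ∫u^(2j)·e^(−2αu²) du = (2j−1)!!/(4α)^j · √(π/(2α)), odd powers integrate to 0; here √(π/(2α)) = 0.75993.
Normalization: ∫|ψ|² dx = 0.75993.
⟨x⟩ = 1.2900 and ⟨x²⟩ = 1.7560.
(Δx)² = 1.7560 − (1.2900)² = 0.091912.

0.0919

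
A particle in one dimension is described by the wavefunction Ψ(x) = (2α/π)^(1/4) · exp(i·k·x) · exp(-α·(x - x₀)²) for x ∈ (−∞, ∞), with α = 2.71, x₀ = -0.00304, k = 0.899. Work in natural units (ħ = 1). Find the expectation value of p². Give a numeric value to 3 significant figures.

3.52

p² Ψ = −ħ² d²Ψ/dx²; ⟨p²⟩ = −ħ² ∫ Ψ*·Ψ'' dx.
Gaussian moments (u = x − x₀): ∫u^(2j)·e^(−2αu²) du = (2j−1)!!/(4α)^j · √(π/(2α)), odd powers integrate to 0; here √(π/(2α)) = 0.76133. Derivatives: Ψ′ = (ik − 2αu)·Ψ, Ψ″ = ((ik − 2αu)² − 2α)·Ψ; the odd-in-u pieces drop out.
⟨p²⟩ = 3.5182.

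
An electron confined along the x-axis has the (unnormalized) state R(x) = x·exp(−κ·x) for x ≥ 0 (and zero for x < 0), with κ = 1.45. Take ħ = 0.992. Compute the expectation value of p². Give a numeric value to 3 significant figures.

p² R = −ħ² d²R/dx²; ⟨p²⟩ = −ħ² ∫ R*·R'' dx / ∫|R|² dx.
Differentiate x·exp(−κ·x) with the product rule; every integrand then reduces to terms xʲ·e^(−2κx) on [0, ∞), with ∫₀^∞ xʲ·e^(−2κx) dx = j!/(2κ)^(j+1).
State is unnormalized: ∫|R|² dx = 0.082004, and ∫R*·(−ħ² R'') dx = 0.16967, so ⟨p²⟩ = 0.16967 / 0.082004.
⟨p²⟩ = 2.0690.

2.07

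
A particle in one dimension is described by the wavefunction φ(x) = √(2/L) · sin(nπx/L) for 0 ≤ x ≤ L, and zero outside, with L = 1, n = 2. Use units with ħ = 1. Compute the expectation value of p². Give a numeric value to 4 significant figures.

p² φ = −ħ² d²φ/dx²; ⟨p²⟩ = −ħ² ∫ φ*·φ'' dx.
d/dx sin(nπx/L) = (nπ/L)·cos(nπx/L) and d²/dx² sin(nπx/L) = −(nπ/L)²·sin(nπx/L); on 0 ≤ x ≤ L, ∫sin²(nπx/L) dx = L/2 and ∫sin(nπx/L)·cos(nπx/L) dx = 0.
⟨p²⟩ = 39.478.

39.48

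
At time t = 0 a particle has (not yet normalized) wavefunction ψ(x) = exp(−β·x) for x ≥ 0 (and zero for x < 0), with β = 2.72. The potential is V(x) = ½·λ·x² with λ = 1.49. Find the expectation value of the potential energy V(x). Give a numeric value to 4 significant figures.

⟨V⟩ = ∫ V(x)·|ψ|² dx / ∫|ψ|² dx.
Every integrand reduces to terms xʲ·e^(−2βx) on [0, ∞); use ∫₀^∞ xʲ·e^(−2βx) dx = j!/(2β)^(j+1).
State is unnormalized: ∫|ψ|² dx = 0.18382, and ∫ψ*·V(x)·ψ dx = 0.0092553, so ⟨V⟩ = 0.0092553 / 0.18382.
⟨V⟩ = 0.050349.

0.05035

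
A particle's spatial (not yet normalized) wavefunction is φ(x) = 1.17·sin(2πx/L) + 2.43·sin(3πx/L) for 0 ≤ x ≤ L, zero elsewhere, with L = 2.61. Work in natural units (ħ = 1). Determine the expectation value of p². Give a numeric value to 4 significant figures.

11.68

p² φ = −ħ² d²φ/dx²; ⟨p²⟩ = −ħ² ∫ φ*·φ'' dx / ∫|φ|² dx.
d²/dx² sin(jπx/L) = −(jπ/L)²·sin(jπx/L); on 0 ≤ x ≤ L, ∫sin²(jπx/L) dx = L/2 and ∫sin(jπx/L)·sin(lπx/L) dx = 0 for j ≠ l, so only diagonal terms survive in ∫|φ|² and ∫φ·φ″; ∫φ·φ′ dx = [φ²/2] between the walls = 0.
State is unnormalized: ∫|φ|² dx = 9.4923, and ∫φ*·(−ħ² φ'') dx = 110.83, so ⟨p²⟩ = 110.83 / 9.4923.
⟨p²⟩ = 11.676.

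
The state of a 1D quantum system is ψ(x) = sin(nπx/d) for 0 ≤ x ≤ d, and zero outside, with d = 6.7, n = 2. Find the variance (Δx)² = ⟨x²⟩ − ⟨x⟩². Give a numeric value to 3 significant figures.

3.17

Compute ⟨x⟩ and ⟨x²⟩ separately, then (Δx)² = ⟨x²⟩ − ⟨x⟩².
With sin²θ = (1 − cos2θ)/2 on 0 ≤ x ≤ d: ∫sin²(nπx/d) dx = d/2, ∫x·sin²(nπx/d) dx = d²/4, ∫x²·sin²(nπx/d) dx = d³·(1/6 − 1/(4n²π²)); higher powers xᵏ the same way, integrating xᵏ·cos(2nπx/d) by parts.
Normalization: ∫|ψ|² dx = 3.3500.
⟨x⟩ = 3.3500 and ⟨x²⟩ = 14.395.
(Δx)² = 14.395 − (3.3500)² = 3.1723.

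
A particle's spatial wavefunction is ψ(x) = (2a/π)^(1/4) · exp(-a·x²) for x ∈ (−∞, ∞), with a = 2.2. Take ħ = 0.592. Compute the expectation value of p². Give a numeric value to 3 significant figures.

0.771

p² ψ = −ħ² d²ψ/dx²; ⟨p²⟩ = −ħ² ∫ ψ*·ψ'' dx.
Gaussian moments: ∫x^(2j)·e^(−2ax²) dx = (2j−1)!!/(4a)^j · √(π/(2a)), odd powers integrate to 0; here √(π/(2a)) = 0.84498. Derivatives: d/dx e^(−ax²) = −2ax·e^(−ax²), d²/dx² e^(−ax²) = (4a²x² − 2a)·e^(−ax²).
⟨p²⟩ = 0.77102.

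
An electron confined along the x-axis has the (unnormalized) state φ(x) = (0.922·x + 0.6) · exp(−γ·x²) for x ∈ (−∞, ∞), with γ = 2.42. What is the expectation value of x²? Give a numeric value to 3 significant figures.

⟨x²⟩ = ∫ x²·|φ|² dx / ∫|φ|² dx (integrals over the domain).
Expand each integrand as polynomial × e^(−2γx²) and use ∫x^(2j)·e^(−2γx²) dx = (2j−1)!!/(4γ)^j · √(π/(2γ)), odd powers → 0; here √(π/(2γ)) = 0.80566.
State is unnormalized: ∫|φ|² dx = 0.36079, and ∫φ*·x²·φ dx = 0.051890, so ⟨x²⟩ = 0.051890 / 0.36079.
⟨x²⟩ = 0.14382.

0.144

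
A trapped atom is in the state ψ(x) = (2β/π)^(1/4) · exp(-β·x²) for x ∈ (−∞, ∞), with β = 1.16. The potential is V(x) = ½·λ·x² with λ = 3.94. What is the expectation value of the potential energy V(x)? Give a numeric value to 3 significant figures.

⟨V⟩ = ∫ V(x)·|ψ|² dx.
Gaussian moments: ∫x^(2j)·e^(−2βx²) dx = (2j−1)!!/(4β)^j · √(π/(2β)), odd powers integrate to 0; here √(π/(2β)) = 1.1637.
⟨V⟩ = 0.42457.

0.425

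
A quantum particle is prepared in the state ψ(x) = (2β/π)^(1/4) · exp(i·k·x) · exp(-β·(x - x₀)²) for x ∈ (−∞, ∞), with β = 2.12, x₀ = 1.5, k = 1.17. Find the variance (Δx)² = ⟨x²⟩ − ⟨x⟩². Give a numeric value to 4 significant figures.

Compute ⟨x⟩ and ⟨x²⟩ separately, then (Δx)² = ⟨x²⟩ − ⟨x⟩².
Gaussian moments (u = x − x₀): ∫u^(2j)·e^(−2βu²) du = (2j−1)!!/(4β)^j · √(π/(2β)), odd powers integrate to 0; here √(π/(2β)) = 0.86078.
⟨x⟩ = 1.5000 and ⟨x²⟩ = 2.3679.
(Δx)² = 2.3679 − (1.5000)² = 0.11792.

0.1179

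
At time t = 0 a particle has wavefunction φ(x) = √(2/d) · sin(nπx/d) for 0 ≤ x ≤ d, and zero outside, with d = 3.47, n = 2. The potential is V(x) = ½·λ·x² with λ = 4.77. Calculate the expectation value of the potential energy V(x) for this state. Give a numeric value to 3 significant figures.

9.21

⟨V⟩ = ∫ V(x)·|φ|² dx.
With sin²θ = (1 − cos2θ)/2 on 0 ≤ x ≤ d: ∫sin²(nπx/d) dx = d/2, ∫x·sin²(nπx/d) dx = d²/4, ∫x²·sin²(nπx/d) dx = d³·(1/6 − 1/(4n²π²)); higher powers xᵏ the same way, integrating xᵏ·cos(2nπx/d) by parts.
⟨V⟩ = 9.2088.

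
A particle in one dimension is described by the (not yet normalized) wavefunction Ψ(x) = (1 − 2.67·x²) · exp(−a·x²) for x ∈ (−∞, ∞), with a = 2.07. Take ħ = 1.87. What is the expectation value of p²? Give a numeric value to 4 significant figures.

p² Ψ = −ħ² d²Ψ/dx²; ⟨p²⟩ = −ħ² ∫ Ψ*·Ψ'' dx / ∫|Ψ|² dx.
Expand each integrand as polynomial × e^(−2ax²) and use ∫x^(2j)·e^(−2ax²) dx = (2j−1)!!/(4a)^j · √(π/(2a)), odd powers → 0; here √(π/(2a)) = 0.87111. Differentiate with the product rule, d/dx e^(−ax²) = −2ax·e^(−ax²).
State is unnormalized: ∫|Ψ|² dx = 0.58105, and ∫Ψ*·(−ħ² Ψ'') dx = 14.962, so ⟨p²⟩ = 14.962 / 0.58105.
⟨p²⟩ = 25.750.

25.75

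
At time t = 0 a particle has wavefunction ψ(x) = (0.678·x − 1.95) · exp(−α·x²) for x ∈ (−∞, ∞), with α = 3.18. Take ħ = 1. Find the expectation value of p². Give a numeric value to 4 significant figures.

p² ψ = −ħ² d²ψ/dx²; ⟨p²⟩ = −ħ² ∫ ψ*·ψ'' dx / ∫|ψ|² dx.
Expand each integrand as polynomial × e^(−2αx²) and use ∫x^(2j)·e^(−2αx²) dx = (2j−1)!!/(4α)^j · √(π/(2α)), odd powers → 0; here √(π/(2α)) = 0.70282. Differentiate with the product rule, d/dx e^(−αx²) = −2αx·e^(−αx²).
State is unnormalized: ∫|ψ|² dx = 2.6979, and ∫ψ*·(−ħ² ψ'') dx = 8.7408, so ⟨p²⟩ = 8.7408 / 2.6979.
⟨p²⟩ = 3.2399.

3.240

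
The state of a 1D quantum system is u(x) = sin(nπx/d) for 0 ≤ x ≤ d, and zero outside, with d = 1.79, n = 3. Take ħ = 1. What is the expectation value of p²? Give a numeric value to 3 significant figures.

p² u = −ħ² d²u/dx²; ⟨p²⟩ = −ħ² ∫ u*·u'' dx / ∫|u|² dx.
d/dx sin(nπx/d) = (nπ/d)·cos(nπx/d) and d²/dx² sin(nπx/d) = −(nπ/d)²·sin(nπx/d); on 0 ≤ x ≤ d, ∫sin²(nπx/d) dx = d/2 and ∫sin(nπx/d)·cos(nπx/d) dx = 0.
State is unnormalized: ∫|u|² dx = 0.89500, and ∫u*·(−ħ² u'') dx = 24.812, so ⟨p²⟩ = 24.812 / 0.89500.
⟨p²⟩ = 27.723.

27.7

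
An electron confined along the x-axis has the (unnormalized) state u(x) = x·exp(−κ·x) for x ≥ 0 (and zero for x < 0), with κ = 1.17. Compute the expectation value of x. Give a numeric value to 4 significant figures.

⟨x⟩ = ∫ x·|u|² dx / ∫|u|² dx (integrals over the domain).
Every integrand reduces to terms xʲ·e^(−2κx) on [0, ∞); use ∫₀^∞ xʲ·e^(−2κx) dx = j!/(2κ)^(j+1).
State is unnormalized: ∫|u|² dx = 0.15609, and ∫u*·x·u dx = 0.20012, so ⟨x⟩ = 0.20012 / 0.15609.
⟨x⟩ = 1.2821.

1.282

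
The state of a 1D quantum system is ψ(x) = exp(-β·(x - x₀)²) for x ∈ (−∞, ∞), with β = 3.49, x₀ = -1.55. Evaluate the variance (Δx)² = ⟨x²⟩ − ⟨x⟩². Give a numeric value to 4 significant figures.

0.07163

Compute ⟨x⟩ and ⟨x²⟩ separately, then (Δx)² = ⟨x²⟩ − ⟨x⟩².
Gaussian moments (u = x − x₀): ∫u^(2j)·e^(−2βu²) du = (2j−1)!!/(4β)^j · √(π/(2β)), odd powers integrate to 0; here √(π/(2β)) = 0.67088.
Normalization: ∫|ψ|² dx = 0.67088.
⟨x⟩ = -1.5500 and ⟨x²⟩ = 2.4741.
(Δx)² = 2.4741 − (-1.5500)² = 0.071633.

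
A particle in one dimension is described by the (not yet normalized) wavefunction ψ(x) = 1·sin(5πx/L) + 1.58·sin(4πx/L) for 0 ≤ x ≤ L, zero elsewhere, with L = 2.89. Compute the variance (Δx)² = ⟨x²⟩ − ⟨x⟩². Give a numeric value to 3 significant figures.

0.399

Compute ⟨x⟩ and ⟨x²⟩ separately, then (Δx)² = ⟨x²⟩ − ⟨x⟩².
On 0 ≤ x ≤ L (j ≠ l): ∫sin²(jπx/L) dx = L/2, ∫sin(jπx/L)·sin(lπx/L) dx = 0; diagonal moments ∫x·sin²(jπx/L) dx = L²/4, ∫x²·sin²(jπx/L) dx = L³·(1/6 − 1/(4j²π²)); cross terms ∫x·sin(jπx/L)·sin(lπx/L) dx = 0 for j + l even and −4jlL²/(π²(j² − l²)²) for j + l odd, ∫x²·sin(jπx/L)·sin(lπx/L) dx = (−1)^(j+l)·4jlL³/(π²(j² − l²)²); higher powers the same way via product-to-sum and parts.
Normalization: ∫|ψ|² dx = 5.0523.
⟨x⟩ = 0.92224 and ⟨x²⟩ = 1.2495.
(Δx)² = 1.2495 − (0.92224)² = 0.39901.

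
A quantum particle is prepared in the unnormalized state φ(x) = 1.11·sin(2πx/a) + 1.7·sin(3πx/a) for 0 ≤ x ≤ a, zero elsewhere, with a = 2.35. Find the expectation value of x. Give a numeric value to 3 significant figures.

0.756

⟨x⟩ = ∫ x·|φ|² dx / ∫|φ|² dx (integrals over the domain).
On 0 ≤ x ≤ a (j ≠ l): ∫sin²(jπx/a) dx = a/2, ∫sin(jπx/a)·sin(lπx/a) dx = 0; diagonal moments ∫x·sin²(jπx/a) dx = a²/4, ∫x²·sin²(jπx/a) dx = a³·(1/6 − 1/(4j²π²)); cross terms ∫x·sin(jπx/a)·sin(lπx/a) dx = 0 for j + l even and −4jla²/(π²(j² − l²)²) for j + l odd, ∫x²·sin(jπx/a)·sin(lπx/a) dx = (−1)^(j+l)·4jla³/(π²(j² − l²)²); higher powers the same way via product-to-sum and parts.
State is unnormalized: ∫|φ|² dx = 4.8435, and ∫φ*·x·φ dx = 3.6638, so ⟨x⟩ = 3.6638 / 4.8435.
⟨x⟩ = 0.75644.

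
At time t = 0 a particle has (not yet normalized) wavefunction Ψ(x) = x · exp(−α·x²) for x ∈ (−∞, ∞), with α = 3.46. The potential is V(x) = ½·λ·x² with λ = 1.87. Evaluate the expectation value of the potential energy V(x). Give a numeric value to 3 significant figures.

0.203

⟨V⟩ = ∫ V(x)·|Ψ|² dx / ∫|Ψ|² dx.
Expand each integrand as polynomial × e^(−2αx²) and use ∫x^(2j)·e^(−2αx²) dx = (2j−1)!!/(4α)^j · √(π/(2α)), odd powers → 0; here √(π/(2α)) = 0.67379.
State is unnormalized: ∫|Ψ|² dx = 0.048684, and ∫Ψ*·V(x)·Ψ dx = 0.0098669, so ⟨V⟩ = 0.0098669 / 0.048684.
⟨V⟩ = 0.20267.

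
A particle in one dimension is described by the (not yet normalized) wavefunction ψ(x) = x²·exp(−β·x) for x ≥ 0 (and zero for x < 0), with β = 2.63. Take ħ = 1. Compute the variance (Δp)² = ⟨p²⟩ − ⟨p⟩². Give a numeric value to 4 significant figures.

2.306

Compute ⟨p⟩ and ⟨p²⟩ separately; (Δp)² = ⟨p²⟩ − ⟨p⟩².
Differentiate x²·exp(−β·x) with the product rule; every integrand then reduces to terms xʲ·e^(−2βx) on [0, ∞), with ∫₀^∞ xʲ·e^(−2βx) dx = j!/(2β)^(j+1).
Normalization: ∫|ψ|² dx = 0.0059605.
⟨p⟩ = 0.0000 and ⟨p²⟩ = 2.3056.
(Δp)² = 2.3056 − (0.0000)² = 2.3056.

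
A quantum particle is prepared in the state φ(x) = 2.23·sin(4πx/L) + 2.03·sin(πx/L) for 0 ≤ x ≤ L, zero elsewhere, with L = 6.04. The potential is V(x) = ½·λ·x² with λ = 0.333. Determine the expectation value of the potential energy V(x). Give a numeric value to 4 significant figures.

1.788

⟨V⟩ = ∫ V(x)·|φ|² dx / ∫|φ|² dx.
On 0 ≤ x ≤ L (j ≠ l): ∫sin²(jπx/L) dx = L/2, ∫sin(jπx/L)·sin(lπx/L) dx = 0; diagonal moments ∫x·sin²(jπx/L) dx = L²/4, ∫x²·sin²(jπx/L) dx = L³·(1/6 − 1/(4j²π²)); cross terms ∫x·sin(jπx/L)·sin(lπx/L) dx = 0 for j + l even and −4jlL²/(π²(j² − l²)²) for j + l odd, ∫x²·sin(jπx/L)·sin(lπx/L) dx = (−1)^(j+l)·4jlL³/(π²(j² − l²)²); higher powers the same way via product-to-sum and parts.
State is unnormalized: ∫|φ|² dx = 27.463, and ∫φ*·V(x)·φ dx = 49.094, so ⟨V⟩ = 49.094 / 27.463.
⟨V⟩ = 1.7876.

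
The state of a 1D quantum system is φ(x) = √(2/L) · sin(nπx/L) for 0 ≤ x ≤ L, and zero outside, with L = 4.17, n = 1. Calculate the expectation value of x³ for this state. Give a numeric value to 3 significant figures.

12.6

⟨x³⟩ = ∫ x³·|φ|² dx (integrals over the domain).
With sin²θ = (1 − cos2θ)/2 on 0 ≤ x ≤ L: ∫sin²(nπx/L) dx = L/2, ∫x·sin²(nπx/L) dx = L²/4, ∫x²·sin²(nπx/L) dx = L³·(1/6 − 1/(4n²π²)); higher powers xᵏ the same way, integrating xᵏ·cos(2nπx/L) by parts.
⟨x³⟩ = 12.618.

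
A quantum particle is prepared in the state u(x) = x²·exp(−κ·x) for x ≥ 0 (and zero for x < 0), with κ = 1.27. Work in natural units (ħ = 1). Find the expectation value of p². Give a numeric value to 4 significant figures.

0.5376

p² u = −ħ² d²u/dx²; ⟨p²⟩ = −ħ² ∫ u*·u'' dx / ∫|u|² dx.
Differentiate x²·exp(−κ·x) with the product rule; every integrand then reduces to terms xʲ·e^(−2κx) on [0, ∞), with ∫₀^∞ xʲ·e^(−2κx) dx = j!/(2κ)^(j+1).
State is unnormalized: ∫|u|² dx = 0.22701, and ∫u*·(−ħ² u'') dx = 0.12205, so ⟨p²⟩ = 0.12205 / 0.22701.
⟨p²⟩ = 0.53763.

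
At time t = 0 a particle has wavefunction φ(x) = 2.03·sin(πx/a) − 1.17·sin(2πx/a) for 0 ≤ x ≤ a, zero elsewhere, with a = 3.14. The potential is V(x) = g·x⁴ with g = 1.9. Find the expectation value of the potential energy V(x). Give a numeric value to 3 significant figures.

42.6

⟨V⟩ = ∫ V(x)·|φ|² dx / ∫|φ|² dx.
On 0 ≤ x ≤ a (j ≠ l): ∫sin²(jπx/a) dx = a/2, ∫sin(jπx/a)·sin(lπx/a) dx = 0; diagonal moments ∫x·sin²(jπx/a) dx = a²/4, ∫x²·sin²(jπx/a) dx = a³·(1/6 − 1/(4j²π²)); cross terms ∫x·sin(jπx/a)·sin(lπx/a) dx = 0 for j + l even and −4jla²/(π²(j² − l²)²) for j + l odd, ∫x²·sin(jπx/a)·sin(lπx/a) dx = (−1)^(j+l)·4jla³/(π²(j² − l²)²); higher powers the same way via product-to-sum and parts.
State is unnormalized: ∫|φ|² dx = 8.6190, and ∫φ*·V(x)·φ dx = 367.08, so ⟨V⟩ = 367.08 / 8.6190.
⟨V⟩ = 42.590.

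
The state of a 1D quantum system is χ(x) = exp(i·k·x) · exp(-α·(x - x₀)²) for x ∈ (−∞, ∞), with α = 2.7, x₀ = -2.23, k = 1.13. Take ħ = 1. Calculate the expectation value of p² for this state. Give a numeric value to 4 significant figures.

p² χ = −ħ² d²χ/dx²; ⟨p²⟩ = −ħ² ∫ χ*·χ'' dx / ∫|χ|² dx.
Gaussian moments (u = x − x₀): ∫u^(2j)·e^(−2αu²) du = (2j−1)!!/(4α)^j · √(π/(2α)), odd powers integrate to 0; here √(π/(2α)) = 0.76274. Derivatives: χ′ = (ik − 2αu)·χ, χ″ = ((ik − 2αu)² − 2α)·χ; the odd-in-u pieces drop out.
State is unnormalized: ∫|χ|² dx = 0.76274, and ∫χ*·(−ħ² χ'') dx = 3.0334, so ⟨p²⟩ = 3.0334 / 0.76274.
⟨p²⟩ = 3.9769.

3.977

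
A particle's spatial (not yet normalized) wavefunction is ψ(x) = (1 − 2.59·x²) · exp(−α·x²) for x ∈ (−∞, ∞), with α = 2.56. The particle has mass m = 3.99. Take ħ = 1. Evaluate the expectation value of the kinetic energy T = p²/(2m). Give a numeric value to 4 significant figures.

T = −(ħ²/2m) d²/dx², so ⟨T⟩ = −(ħ²/2m) ∫ ψ*·ψ'' dx / ∫|ψ|² dx; with m = 3.99.
Expand each integrand as polynomial × e^(−2αx²) and use ∫x^(2j)·e^(−2αx²) dx = (2j−1)!!/(4α)^j · √(π/(2α)), odd powers → 0; here √(π/(2α)) = 0.78332. Differentiate with the product rule, d/dx e^(−αx²) = −2αx·e^(−αx²).
State is unnormalized: ∫|ψ|² dx = 0.53741, and ∫ψ*·(−ħ²/2m · ψ'') dx = 0.49094, so ⟨T⟩ = 0.49094 / 0.53741.
⟨T⟩ = 0.91354.

0.9135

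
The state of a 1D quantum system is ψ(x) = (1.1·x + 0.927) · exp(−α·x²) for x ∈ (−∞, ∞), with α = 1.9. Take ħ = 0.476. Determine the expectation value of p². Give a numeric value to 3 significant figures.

0.565

p² ψ = −ħ² d²ψ/dx²; ⟨p²⟩ = −ħ² ∫ ψ*·ψ'' dx / ∫|ψ|² dx.
Expand each integrand as polynomial × e^(−2αx²) and use ∫x^(2j)·e^(−2αx²) dx = (2j−1)!!/(4α)^j · √(π/(2α)), odd powers → 0; here √(π/(2α)) = 0.90925. Differentiate with the product rule, d/dx e^(−αx²) = −2αx·e^(−αx²).
State is unnormalized: ∫|ψ|² dx = 0.92611, and ∫ψ*·(−ħ² ψ'') dx = 0.52332, so ⟨p²⟩ = 0.52332 / 0.92611.
⟨p²⟩ = 0.56508.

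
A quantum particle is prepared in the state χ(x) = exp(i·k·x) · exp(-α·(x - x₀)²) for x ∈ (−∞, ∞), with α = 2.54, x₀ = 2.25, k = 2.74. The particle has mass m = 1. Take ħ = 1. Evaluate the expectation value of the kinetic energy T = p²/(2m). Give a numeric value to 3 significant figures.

5.02

T = −(ħ²/2m) d²/dx², so ⟨T⟩ = −(ħ²/2m) ∫ χ*·χ'' dx / ∫|χ|² dx; with m = 1.
Gaussian moments (u = x − x₀): ∫u^(2j)·e^(−2αu²) du = (2j−1)!!/(4α)^j · √(π/(2α)), odd powers integrate to 0; here √(π/(2α)) = 0.78640. Derivatives: χ′ = (ik − 2αu)·χ, χ″ = ((ik − 2αu)² − 2α)·χ; the odd-in-u pieces drop out.
State is unnormalized: ∫|χ|² dx = 0.78640, and ∫χ*·(−ħ²/2m · χ'') dx = 3.9507, so ⟨T⟩ = 3.9507 / 0.78640.
⟨T⟩ = 5.0238.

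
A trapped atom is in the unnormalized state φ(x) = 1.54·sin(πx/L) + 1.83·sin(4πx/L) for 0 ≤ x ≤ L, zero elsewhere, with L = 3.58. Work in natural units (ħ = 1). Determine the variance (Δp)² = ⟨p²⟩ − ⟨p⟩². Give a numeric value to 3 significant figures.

Compute ⟨p⟩ and ⟨p²⟩ separately; (Δp)² = ⟨p²⟩ − ⟨p⟩².
d²/dx² sin(jπx/L) = −(jπ/L)²·sin(jπx/L); on 0 ≤ x ≤ L, ∫sin²(jπx/L) dx = L/2 and ∫sin(jπx/L)·sin(lπx/L) dx = 0 for j ≠ l, so only diagonal terms survive in ∫|φ|² and ∫φ·φ″; ∫φ·φ′ dx = [φ²/2] between the walls = 0.
Normalization: ∫|φ|² dx = 10.240.
⟨p⟩ = 0.0000 and ⟨p²⟩ = 7.5324.
(Δp)² = 7.5324 − (0.0000)² = 7.5324.

7.53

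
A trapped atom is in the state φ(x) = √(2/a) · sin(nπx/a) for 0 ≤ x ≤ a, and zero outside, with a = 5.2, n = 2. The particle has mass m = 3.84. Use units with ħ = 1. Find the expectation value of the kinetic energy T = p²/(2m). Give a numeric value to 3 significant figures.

T = −(ħ²/2m) d²/dx², so ⟨T⟩ = −(ħ²/2m) ∫ φ*·φ'' dx; with m = 3.84.
d/dx sin(nπx/a) = (nπ/a)·cos(nπx/a) and d²/dx² sin(nπx/a) = −(nπ/a)²·sin(nπx/a); on 0 ≤ x ≤ a, ∫sin²(nπx/a) dx = a/2 and ∫sin(nπx/a)·cos(nπx/a) dx = 0.
⟨T⟩ = 0.19010.

0.190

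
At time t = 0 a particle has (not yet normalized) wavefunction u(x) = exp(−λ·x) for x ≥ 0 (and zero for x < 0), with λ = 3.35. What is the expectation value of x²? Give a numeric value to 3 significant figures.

⟨x²⟩ = ∫ x²·|u|² dx / ∫|u|² dx (integrals over the domain).
Every integrand reduces to terms xʲ·e^(−2λx) on [0, ∞); use ∫₀^∞ xʲ·e^(−2λx) dx = j!/(2λ)^(j+1).
State is unnormalized: ∫|u|² dx = 0.14925, and ∫u*·x²·u dx = 0.0066498, so ⟨x²⟩ = 0.0066498 / 0.14925.
⟨x²⟩ = 0.044553.

0.0446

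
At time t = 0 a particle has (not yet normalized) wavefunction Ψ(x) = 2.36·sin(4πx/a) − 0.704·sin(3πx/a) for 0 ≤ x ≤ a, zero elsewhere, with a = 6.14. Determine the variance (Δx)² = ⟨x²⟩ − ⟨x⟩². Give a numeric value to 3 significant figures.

2.57

Compute ⟨x⟩ and ⟨x²⟩ separately, then (Δx)² = ⟨x²⟩ − ⟨x⟩².
On 0 ≤ x ≤ a (j ≠ l): ∫sin²(jπx/a) dx = a/2, ∫sin(jπx/a)·sin(lπx/a) dx = 0; diagonal moments ∫x·sin²(jπx/a) dx = a²/4, ∫x²·sin²(jπx/a) dx = a³·(1/6 − 1/(4j²π²)); cross terms ∫x·sin(jπx/a)·sin(lπx/a) dx = 0 for j + l even and −4jla²/(π²(j² − l²)²) for j + l odd, ∫x²·sin(jπx/a)·sin(lπx/a) dx = (−1)^(j+l)·4jla³/(π²(j² − l²)²); higher powers the same way via product-to-sum and parts.
Normalization: ∫|Ψ|² dx = 18.620.
⟨x⟩ = 3.7377 and ⟨x²⟩ = 16.540.
(Δx)² = 16.540 − (3.7377)² = 2.5688.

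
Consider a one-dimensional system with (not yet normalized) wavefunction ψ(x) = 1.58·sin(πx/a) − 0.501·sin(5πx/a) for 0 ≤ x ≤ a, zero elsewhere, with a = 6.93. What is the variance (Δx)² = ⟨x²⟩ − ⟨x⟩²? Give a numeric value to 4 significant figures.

Compute ⟨x⟩ and ⟨x²⟩ separately, then (Δx)² = ⟨x²⟩ − ⟨x⟩².
On 0 ≤ x ≤ a (j ≠ l): ∫sin²(jπx/a) dx = a/2, ∫sin(jπx/a)·sin(lπx/a) dx = 0; diagonal moments ∫x·sin²(jπx/a) dx = a²/4, ∫x²·sin²(jπx/a) dx = a³·(1/6 − 1/(4j²π²)); cross terms ∫x·sin(jπx/a)·sin(lπx/a) dx = 0 for j + l even and −4jla²/(π²(j² − l²)²) for j + l odd, ∫x²·sin(jπx/a)·sin(lπx/a) dx = (−1)^(j+l)·4jla³/(π²(j² − l²)²); higher powers the same way via product-to-sum and parts.
Normalization: ∫|ψ|² dx = 9.5197.
⟨x⟩ = 3.4650 and ⟨x²⟩ = 13.594.
(Δx)² = 13.594 − (3.4650)² = 1.5878.

1.588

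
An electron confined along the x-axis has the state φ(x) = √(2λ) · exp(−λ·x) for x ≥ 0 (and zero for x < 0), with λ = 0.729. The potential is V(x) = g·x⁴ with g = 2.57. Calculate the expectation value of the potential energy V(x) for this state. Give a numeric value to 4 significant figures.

13.65

⟨V⟩ = ∫ V(x)·|φ|² dx.
Every integrand reduces to terms xʲ·e^(−2λx) on [0, ∞); use ∫₀^∞ xʲ·e^(−2λx) dx = j!/(2λ)^(j+1).
⟨V⟩ = 13.649.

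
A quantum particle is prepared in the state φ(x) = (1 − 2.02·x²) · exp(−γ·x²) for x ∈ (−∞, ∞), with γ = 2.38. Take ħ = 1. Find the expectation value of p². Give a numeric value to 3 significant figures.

p² φ = −ħ² d²φ/dx²; ⟨p²⟩ = −ħ² ∫ φ*·φ'' dx / ∫|φ|² dx.
Expand each integrand as polynomial × e^(−2γx²) and use ∫x^(2j)·e^(−2γx²) dx = (2j−1)!!/(4γ)^j · √(π/(2γ)), odd powers → 0; here √(π/(2γ)) = 0.81240. Differentiate with the product rule, d/dx e^(−γx²) = −2γx·e^(−γx²).
State is unnormalized: ∫|φ|² dx = 0.57737, and ∫φ*·(−ħ² φ'') dx = 3.3634, so ⟨p²⟩ = 3.3634 / 0.57737.
⟨p²⟩ = 5.8254.

5.83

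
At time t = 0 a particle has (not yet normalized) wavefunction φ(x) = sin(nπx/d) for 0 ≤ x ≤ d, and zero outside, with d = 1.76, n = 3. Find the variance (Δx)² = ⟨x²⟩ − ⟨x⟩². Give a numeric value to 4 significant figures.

0.2407

Compute ⟨x⟩ and ⟨x²⟩ separately, then (Δx)² = ⟨x²⟩ − ⟨x⟩².
With sin²θ = (1 − cos2θ)/2 on 0 ≤ x ≤ d: ∫sin²(nπx/d) dx = d/2, ∫x·sin²(nπx/d) dx = d²/4, ∫x²·sin²(nπx/d) dx = d³·(1/6 − 1/(4n²π²)); higher powers xᵏ the same way, integrating xᵏ·cos(2nπx/d) by parts.
Normalization: ∫|φ|² dx = 0.88000.
⟨x⟩ = 0.88000 and ⟨x²⟩ = 1.0151.
(Δx)² = 1.0151 − (0.88000)² = 0.24070.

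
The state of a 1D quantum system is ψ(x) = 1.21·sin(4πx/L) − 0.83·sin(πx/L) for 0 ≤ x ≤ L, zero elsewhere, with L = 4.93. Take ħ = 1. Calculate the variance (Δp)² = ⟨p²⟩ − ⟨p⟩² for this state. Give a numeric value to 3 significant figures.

Compute ⟨p⟩ and ⟨p²⟩ separately; (Δp)² = ⟨p²⟩ − ⟨p⟩².
d²/dx² sin(jπx/L) = −(jπ/L)²·sin(jπx/L); on 0 ≤ x ≤ L, ∫sin²(jπx/L) dx = L/2 and ∫sin(jπx/L)·sin(lπx/L) dx = 0 for j ≠ l, so only diagonal terms survive in ∫|ψ|² and ∫ψ·ψ″; ∫ψ·ψ′ dx = [ψ²/2] between the walls = 0.
Normalization: ∫|ψ|² dx = 5.3071.
⟨p⟩ = 0.0000 and ⟨p²⟩ = 4.5482.
(Δp)² = 4.5482 − (0.0000)² = 4.5482.

4.55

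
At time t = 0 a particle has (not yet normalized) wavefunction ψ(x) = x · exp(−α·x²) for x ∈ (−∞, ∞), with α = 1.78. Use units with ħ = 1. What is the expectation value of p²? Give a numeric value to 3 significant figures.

p² ψ = −ħ² d²ψ/dx²; ⟨p²⟩ = −ħ² ∫ ψ*·ψ'' dx / ∫|ψ|² dx.
Expand each integrand as polynomial × e^(−2αx²) and use ∫x^(2j)·e^(−2αx²) dx = (2j−1)!!/(4α)^j · √(π/(2α)), odd powers → 0; here √(π/(2α)) = 0.93940. Differentiate with the product rule, d/dx e^(−αx²) = −2αx·e^(−αx²).
State is unnormalized: ∫|ψ|² dx = 0.13194, and ∫ψ*·(−ħ² ψ'') dx = 0.70455, so ⟨p²⟩ = 0.70455 / 0.13194.
⟨p²⟩ = 5.3400.

5.34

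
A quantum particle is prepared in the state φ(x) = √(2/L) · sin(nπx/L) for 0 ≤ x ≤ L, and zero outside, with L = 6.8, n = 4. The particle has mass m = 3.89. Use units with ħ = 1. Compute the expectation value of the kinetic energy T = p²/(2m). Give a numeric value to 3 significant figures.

T = −(ħ²/2m) d²/dx², so ⟨T⟩ = −(ħ²/2m) ∫ φ*·φ'' dx; with m = 3.89.
d/dx sin(nπx/L) = (nπ/L)·cos(nπx/L) and d²/dx² sin(nπx/L) = −(nπ/L)²·sin(nπx/L); on 0 ≤ x ≤ L, ∫sin²(nπx/L) dx = L/2 and ∫sin(nπx/L)·cos(nπx/L) dx = 0.
⟨T⟩ = 0.43896.

0.439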